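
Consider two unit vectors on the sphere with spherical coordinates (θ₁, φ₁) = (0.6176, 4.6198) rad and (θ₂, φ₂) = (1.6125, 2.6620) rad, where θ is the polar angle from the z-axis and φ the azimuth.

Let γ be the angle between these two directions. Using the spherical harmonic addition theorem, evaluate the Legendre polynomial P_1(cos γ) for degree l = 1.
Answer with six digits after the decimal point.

Expand P_1 via completeness: Σ_{m} conj(Y_{1,m}) at Ω₁ times Y_{1,m} at Ω₂ —
  [-1]  conj(Y_{1,-1})(Ω₁) = -0.01850 - 0.19921j ; Y_{1,-1}(Ω₂) = -0.30625 - 0.15928j ; Δ = -0.02607 + 0.06395j
  [+0]  conj(Y_{1,0})(Ω₁) = 0.39834 + 0.00000j ; Y_{1,0}(Ω₂) = -0.02037 + 0.00000j ; Δ = -0.00811 + 0.00000j
  [+1]  conj(Y_{1,1})(Ω₁) = 0.01850 - 0.19921j ; Y_{1,1}(Ω₂) = 0.30625 - 0.15928j ; Δ = -0.02607 - 0.06395j
Accumulated sum -0.06024 + 0.00000j; after 4π/(2l+1) scaling, -0.25235 + 0.00000j ⇒ P_1 = -0.252354

-0.252354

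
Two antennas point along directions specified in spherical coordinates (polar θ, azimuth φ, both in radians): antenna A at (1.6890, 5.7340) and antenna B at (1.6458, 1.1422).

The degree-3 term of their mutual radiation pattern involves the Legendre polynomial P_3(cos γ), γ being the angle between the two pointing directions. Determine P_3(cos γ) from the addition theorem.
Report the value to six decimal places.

0.162074

Expand P_3 via completeness: Σ_{m} conj(Y_{3,m}) at Ω₁ times Y_{3,m} at Ω₂ —
  m=-3: -0.031329-0.407348i × -0.397025+0.116322i = +0.059822+0.158083i  (running Σ = +0.059822+0.158083i)
  m=-2: -0.054080+0.105828i × +0.049845+0.057571i = -0.008788+0.002162i  (running Σ = +0.051034+0.160245i)
  m=-1: -0.254699+0.155872i × -0.130174+0.284893i = -0.011252-0.092852i  (running Σ = +0.039782+0.067392i)
  m=0: +0.128964-0.000000i × +0.083105+0.000000i = +0.010718+0.000000i  (running Σ = +0.050500+0.067392i)
  m=1: +0.254699+0.155872i × +0.130174+0.284893i = -0.011252+0.092852i  (running Σ = +0.039248+0.160245i)
  m=2: -0.054080-0.105828i × +0.049845-0.057571i = -0.008788-0.002162i  (running Σ = +0.030460+0.158083i)
  m=3: +0.031329-0.407348i × +0.397025+0.116322i = +0.059822-0.158083i  (running Σ = +0.090282+0.000000i)
Σ over m = +0.090282+0.000000i; ×(4π/7) → +0.162074+0.000000i. Real part: 0.162074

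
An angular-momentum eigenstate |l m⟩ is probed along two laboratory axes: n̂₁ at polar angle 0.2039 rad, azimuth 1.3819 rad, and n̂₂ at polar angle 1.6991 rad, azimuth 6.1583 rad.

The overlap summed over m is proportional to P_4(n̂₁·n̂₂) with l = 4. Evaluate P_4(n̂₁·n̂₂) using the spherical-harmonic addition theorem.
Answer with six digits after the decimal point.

Term-by-term m-sum for l=4 (normalisation 4π/9 = 1.396263):
  m=-4: Y*=+0.000542-0.000510i  Y=+0.375841+0.205099i  product +0.000308-0.000081i
  m=-3: Y*=-0.005463-0.008586i  Y=-0.145399-0.057175i  product +0.000303+0.001561i
  m=-2: Y*=-0.072835+0.028905i  Y=-0.282297-0.072013i  product +0.022642-0.002915i
  m=-1: Y*=+0.065406+0.342123i  Y=+0.171875+0.021577i  product +0.003860+0.060214i
  m=+0: Y*=+0.679011-0.000000i  Y=+0.266392+0.000000i  product +0.180883+0.000000i
  m=+1: Y*=-0.065406+0.342123i  Y=-0.171875+0.021577i  product +0.003860-0.060214i
  m=+2: Y*=-0.072835-0.028905i  Y=-0.282297+0.072013i  product +0.022642+0.002915i
  m=+3: Y*=+0.005463-0.008586i  Y=+0.145399-0.057175i  product +0.000303-0.001561i
  m=+4: Y*=+0.000542+0.000510i  Y=+0.375841-0.205099i  product +0.000308+0.000081i
Total Σ_m = +0.235111-0.000000i. Multiply by 1.396263: +0.328277-0.000000i. P_4(cos γ) = 0.328277

0.328277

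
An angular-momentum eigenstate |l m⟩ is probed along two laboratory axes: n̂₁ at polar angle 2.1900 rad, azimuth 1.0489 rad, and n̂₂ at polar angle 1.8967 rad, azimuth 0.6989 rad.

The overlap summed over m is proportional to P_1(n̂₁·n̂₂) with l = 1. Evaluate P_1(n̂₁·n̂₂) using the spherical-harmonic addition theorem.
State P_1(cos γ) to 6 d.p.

0.910523

Term-by-term m-sum for l=1 (normalisation 4π/3 = 4.188790):
  m=-1: Y*=0.14026 + 0.24390j  Y=0.25057 - 0.21058j  product 0.08651 + 0.03158j
  m=+0: Y*=-0.28358 + 0.00000j  Y=-0.15643 + 0.00000j  product 0.04436 + 0.00000j
  m=+1: Y*=-0.14026 + 0.24390j  Y=-0.25057 - 0.21058j  product 0.08651 - 0.03158j
Accumulated sum 0.21737 + 0.00000j; after 4π/(2l+1) scaling, 0.91052 + 0.00000j ⇒ P_1 = 0.910523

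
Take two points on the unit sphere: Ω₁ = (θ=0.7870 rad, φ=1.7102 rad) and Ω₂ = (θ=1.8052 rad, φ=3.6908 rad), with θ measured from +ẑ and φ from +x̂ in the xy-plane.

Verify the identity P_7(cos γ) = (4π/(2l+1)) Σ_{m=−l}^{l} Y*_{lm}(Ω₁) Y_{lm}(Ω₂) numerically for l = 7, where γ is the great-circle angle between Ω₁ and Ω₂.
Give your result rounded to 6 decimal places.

Expand P_7 via completeness: Σ_{m} conj(Y_{7,m}) at Ω₁ times Y_{7,m} at Ω₂ —
  [-7]  conj(Y_{7,-7})(Ω₁) = 0.03702 - 0.02505j ; Y_{7,-7}(Ω₂) = 0.31422 - 0.26620j ; Δ = 0.00496 - 0.01773j
  [-6]  conj(Y_{7,-6})(Ω₁) = -0.11171 - 0.12373j ; Y_{7,-6}(Ω₂) = 0.36362 - 0.05631j ; Δ = -0.04759 - 0.03870j
  [-5]  conj(Y_{7,-5})(Ω₁) = -0.22998 + 0.27470j ; Y_{7,-5}(Ω₂) = -0.08805 - 0.03676j ; Δ = 0.03035 - 0.01573j
  [-4]  conj(Y_{7,-4})(Ω₁) = 0.38482 + 0.23999j ; Y_{7,-4}(Ω₂) = -0.20547 - 0.28417j ; Δ = -0.01087 - 0.15867j
  [-3]  conj(Y_{7,-3})(Ω₁) = 0.08982 - 0.20210j ; Y_{7,-3}(Ω₂) = -0.00113 - 0.01465j ; Δ = -0.00306 - 0.00109j
  [-2]  conj(Y_{7,-2})(Ω₁) = 0.22917 + 0.06560j ; Y_{7,-2}(Ω₂) = -0.14833 + 0.29029j ; Δ = -0.05304 + 0.05680j
  [-1]  conj(Y_{7,-1})(Ω₁) = 0.04754 - 0.33883j ; Y_{7,-1}(Ω₂) = -0.04820 + 0.02950j ; Δ = 0.00770 + 0.01773j
  [+0]  conj(Y_{7,0})(Ω₁) = 0.14293 + 0.00000j ; Y_{7,0}(Ω₂) = 0.31651 + 0.00000j ; Δ = 0.04524 + 0.00000j
  [+1]  conj(Y_{7,1})(Ω₁) = -0.04754 - 0.33883j ; Y_{7,1}(Ω₂) = 0.04820 + 0.02950j ; Δ = 0.00770 - 0.01773j
  [+2]  conj(Y_{7,2})(Ω₁) = 0.22917 - 0.06560j ; Y_{7,2}(Ω₂) = -0.14833 - 0.29029j ; Δ = -0.05304 - 0.05680j
  [+3]  conj(Y_{7,3})(Ω₁) = -0.08982 - 0.20210j ; Y_{7,3}(Ω₂) = 0.00113 - 0.01465j ; Δ = -0.00306 + 0.00109j
  [+4]  conj(Y_{7,4})(Ω₁) = 0.38482 - 0.23999j ; Y_{7,4}(Ω₂) = -0.20547 + 0.28417j ; Δ = -0.01087 + 0.15867j
  [+5]  conj(Y_{7,5})(Ω₁) = 0.22998 + 0.27470j ; Y_{7,5}(Ω₂) = 0.08805 - 0.03676j ; Δ = 0.03035 + 0.01573j
  [+6]  conj(Y_{7,6})(Ω₁) = -0.11171 + 0.12373j ; Y_{7,6}(Ω₂) = 0.36362 + 0.05631j ; Δ = -0.04759 + 0.03870j
  [+7]  conj(Y_{7,7})(Ω₁) = -0.03702 - 0.02505j ; Y_{7,7}(Ω₂) = -0.31422 - 0.26620j ; Δ = 0.00496 + 0.01773j
Accumulated sum -0.09785 - 0.00000j; after 4π/(2l+1) scaling, -0.08198 - 0.00000j ⇒ P_7 = -0.081976

-0.081976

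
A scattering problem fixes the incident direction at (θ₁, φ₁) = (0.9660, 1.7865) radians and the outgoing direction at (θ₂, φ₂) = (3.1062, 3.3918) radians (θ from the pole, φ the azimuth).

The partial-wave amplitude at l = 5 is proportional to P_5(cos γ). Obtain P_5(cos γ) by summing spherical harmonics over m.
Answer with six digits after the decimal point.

Summing Y*_{l m}(θ₁,φ₁)·Y_{l m}(θ₂,φ₂) over m ∈ [−5, 5]; prefactor 4π/(2·5+1) = 1.142397:
  m=-5: Y*=-0.15408 + 0.08263j  Y=-0.00000 + 0.00000j  product -0.00000 - 0.00000j
  m=-4: Y*=0.24851 + 0.29031j  Y=-0.00000 + 0.00000j  product -0.00000 + 0.00000j
  m=-3: Y*=0.22172 - 0.29341j  Y=-0.00009 + 0.00008j  product 0.00000 + 0.00004j
  m=-2: Y*=0.01783 + 0.00821j  Y=-0.00371 + 0.00203j  product -0.00008 + 0.00001j
  m=-1: Y*=0.07507 - 0.34261j  Y=-0.08746 + 0.02235j  product 0.00109 + 0.03164j
  m=+0: Y*=-0.06956 + 0.00000j  Y=-0.92683 + 0.00000j  product 0.06447 + 0.00000j
  m=+1: Y*=-0.07507 - 0.34261j  Y=0.08746 + 0.02235j  product 0.00109 - 0.03164j
  m=+2: Y*=0.01783 - 0.00821j  Y=-0.00371 - 0.00203j  product -0.00008 - 0.00001j
  m=+3: Y*=-0.22172 - 0.29341j  Y=0.00009 + 0.00008j  product 0.00000 - 0.00004j
  m=+4: Y*=0.24851 - 0.29031j  Y=-0.00000 - 0.00000j  product -0.00000 - 0.00000j
  m=+5: Y*=0.15408 + 0.08263j  Y=0.00000 + 0.00000j  product -0.00000 + 0.00000j
Accumulated sum 0.06650 + 0.00000j; after 4π/(2l+1) scaling, 0.07597 + 0.00000j ⇒ P_5 = 0.075965

0.075965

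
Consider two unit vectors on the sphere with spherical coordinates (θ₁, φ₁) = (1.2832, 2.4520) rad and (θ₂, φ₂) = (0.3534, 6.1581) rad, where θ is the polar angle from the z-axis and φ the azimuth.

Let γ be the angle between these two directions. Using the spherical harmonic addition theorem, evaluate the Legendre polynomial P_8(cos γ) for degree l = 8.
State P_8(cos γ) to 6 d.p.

0.271436

Term-by-term m-sum for l=8 (normalisation 4π/17 = 0.739198):
  [-8]  conj(Y_{8,-8})(Ω₁) = 0.26547 + 0.25560j ; Y_{8,-8}(Ω₂) = 0.00006 + 0.00009j ; Δ = -0.00001 + 0.00004j
  [-7]  conj(Y_{8,-7})(Ω₁) = -0.04993 - 0.43316j ; Y_{8,-7}(Ω₂) = 0.00074 + 0.00088j ; Δ = 0.00035 - 0.00036j
  [-6]  conj(Y_{8,-6})(Ω₁) = -0.03291 + 0.05081j ; Y_{8,-6}(Ω₂) = 0.00577 + 0.00538j ; Δ = -0.00046 + 0.00012j
  [-5]  conj(Y_{8,-5})(Ω₁) = -0.31974 + 0.10114j ; Y_{8,-5}(Ω₂) = 0.03133 + 0.02263j ; Δ = -0.01231 - 0.00407j
  [-4]  conj(Y_{8,-4})(Ω₁) = 0.17804 + 0.07178j ; Y_{8,-4}(Ω₂) = 0.12126 + 0.06630j ; Δ = 0.01683 + 0.02051j
  [-3]  conj(Y_{8,-3})(Ω₁) = 0.12111 + 0.22276j ; Y_{8,-3}(Ω₂) = 0.32653 + 0.12863j ; Δ = 0.01089 + 0.08832j
  [-2]  conj(Y_{8,-2})(Ω₁) = 0.04541 - 0.23406j ; Y_{8,-2}(Ω₂) = 0.55311 + 0.14133j ; Δ = 0.05819 - 0.12304j
  [-1]  conj(Y_{8,-1})(Ω₁) = 0.16393 - 0.13519j ; Y_{8,-1}(Ω₂) = 0.39598 + 0.04979j ; Δ = 0.07164 - 0.04537j
  [+0]  conj(Y_{8,0})(Ω₁) = -0.24990 + 0.00000j ; Y_{8,0}(Ω₂) = -0.30789 + 0.00000j ; Δ = 0.07694 + 0.00000j
  [+1]  conj(Y_{8,1})(Ω₁) = -0.16393 - 0.13519j ; Y_{8,1}(Ω₂) = -0.39598 + 0.04979j ; Δ = 0.07164 + 0.04537j
  [+2]  conj(Y_{8,2})(Ω₁) = 0.04541 + 0.23406j ; Y_{8,2}(Ω₂) = 0.55311 - 0.14133j ; Δ = 0.05819 + 0.12304j
  [+3]  conj(Y_{8,3})(Ω₁) = -0.12111 + 0.22276j ; Y_{8,3}(Ω₂) = -0.32653 + 0.12863j ; Δ = 0.01089 - 0.08832j
  [+4]  conj(Y_{8,4})(Ω₁) = 0.17804 - 0.07178j ; Y_{8,4}(Ω₂) = 0.12126 - 0.06630j ; Δ = 0.01683 - 0.02051j
  [+5]  conj(Y_{8,5})(Ω₁) = 0.31974 + 0.10114j ; Y_{8,5}(Ω₂) = -0.03133 + 0.02263j ; Δ = -0.01231 + 0.00407j
  [+6]  conj(Y_{8,6})(Ω₁) = -0.03291 - 0.05081j ; Y_{8,6}(Ω₂) = 0.00577 - 0.00538j ; Δ = -0.00046 - 0.00012j
  [+7]  conj(Y_{8,7})(Ω₁) = 0.04993 - 0.43316j ; Y_{8,7}(Ω₂) = -0.00074 + 0.00088j ; Δ = 0.00035 + 0.00036j
  [+8]  conj(Y_{8,8})(Ω₁) = 0.26547 - 0.25560j ; Y_{8,8}(Ω₂) = 0.00006 - 0.00009j ; Δ = -0.00001 - 0.00004j
Total Σ_m = 0.36720 - 0.00000j. Multiply by 0.739198: 0.27144 - 0.00000j. P_8(cos γ) = 0.271436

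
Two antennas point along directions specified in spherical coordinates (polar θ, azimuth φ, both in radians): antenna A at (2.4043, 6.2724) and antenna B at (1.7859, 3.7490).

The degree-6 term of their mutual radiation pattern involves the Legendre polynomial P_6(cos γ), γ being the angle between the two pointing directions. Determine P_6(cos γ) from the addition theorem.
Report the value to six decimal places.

Summing Y*_{l m}(θ₁,φ₁)·Y_{l m}(θ₂,φ₂) over m ∈ [−6, 6]; prefactor 4π/(2·6+1) = 0.966644:
  m=-6: Y*=(0.044508, -0.002884)  Y=(-0.368025, 0.202418)  product (-0.015796, 0.010071)
  m=-5: Y*=(-0.169885, 0.009170)  Y=(-0.316155, -0.033177)  product (0.054014, 0.002737)
  m=-4: Y*=(0.366133, -0.015805)  Y=(0.122744, 0.105921)  product (0.046615, 0.036841)
  m=-3: Y*=(-0.443491, 0.014355)  Y=(0.080597, 0.313777)  product (-0.040248, -0.138000)
  m=-2: Y*=(0.154028, -0.003323)  Y=(0.026912, -0.072379)  product (0.003905, -0.011238)
  m=-1: Y*=(0.313639, -0.003383)  Y=(0.261127, -0.181500)  product (0.081286, -0.057809)
  m=+0: Y*=(-0.256939, -0.000000)  Y=(-0.053918, 0.000000)  product (0.013854, 0.000000)
  m=+1: Y*=(-0.313639, -0.003383)  Y=(-0.261127, -0.181500)  product (0.081286, 0.057809)
  m=+2: Y*=(0.154028, 0.003323)  Y=(0.026912, 0.072379)  product (0.003905, 0.011238)
  m=+3: Y*=(0.443491, 0.014355)  Y=(-0.080597, 0.313777)  product (-0.040248, 0.138000)
  m=+4: Y*=(0.366133, 0.015805)  Y=(0.122744, -0.105921)  product (0.046615, -0.036841)
  m=+5: Y*=(0.169885, 0.009170)  Y=(0.316155, -0.033177)  product (0.054014, -0.002737)
  m=+6: Y*=(0.044508, 0.002884)  Y=(-0.368025, -0.202418)  product (-0.015796, -0.010071)
Σ over m = (0.273403, -0.000000); ×(4π/13) → (0.264284, -0.000000). Real part: 0.264284

0.264284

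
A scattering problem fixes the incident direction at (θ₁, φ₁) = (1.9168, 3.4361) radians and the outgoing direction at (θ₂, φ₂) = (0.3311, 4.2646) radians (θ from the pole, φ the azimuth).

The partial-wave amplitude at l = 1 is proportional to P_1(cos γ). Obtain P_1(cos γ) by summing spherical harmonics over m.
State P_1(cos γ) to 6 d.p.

-0.113994

Expand P_1 via completeness: Σ_{m} conj(Y_{1,m}) at Ω₁ times Y_{1,m} at Ω₂ —
  m=-1: Y*=-0.311025-0.094343i  Y=-0.048629+0.101241i  product +0.024676-0.026901i
  m=+0: Y*=-0.165705-0.000000i  Y=+0.462064+0.000000i  product -0.076566-0.000000i
  m=+1: Y*=+0.311025-0.094343i  Y=+0.048629+0.101241i  product +0.024676+0.026901i
Total Σ_m = -0.027214+0.000000i. Multiply by 4.188790: -0.113994+0.000000i. P_1(cos γ) = -0.113994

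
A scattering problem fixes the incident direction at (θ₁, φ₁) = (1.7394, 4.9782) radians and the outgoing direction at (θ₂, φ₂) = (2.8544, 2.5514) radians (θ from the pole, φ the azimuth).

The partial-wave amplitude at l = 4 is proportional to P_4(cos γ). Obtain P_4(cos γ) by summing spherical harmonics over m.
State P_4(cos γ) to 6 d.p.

Summing Y*_{l m}(θ₁,φ₁)·Y_{l m}(θ₂,φ₂) over m ∈ [−4, 4]; prefactor 4π/(2·4+1) = 1.396263:
  m=-4: Y*=(0.203146, 0.365272)  Y=(-0.002024, 0.002005)  product (-0.001144, -0.000332)
  m=-3: Y*=(0.143993, -0.140568)  Y=(-0.005414, 0.026740)  product (0.002979, 0.004611)
  m=-2: Y*=(0.224997, 0.132320)  Y=(0.055552, 0.134987)  product (-0.005362, 0.037722)
  m=-1: Y*=(0.057623, -0.211653)  Y=(0.367138, 0.245922)  product (0.073206, -0.063535)
  m=+0: Y*=(0.230928, -0.000000)  Y=(0.530605, 0.000000)  product (0.122532, 0.000000)
  m=+1: Y*=(-0.057623, -0.211653)  Y=(-0.367138, 0.245922)  product (0.073206, 0.063535)
  m=+2: Y*=(0.224997, -0.132320)  Y=(0.055552, -0.134987)  product (-0.005362, -0.037722)
  m=+3: Y*=(-0.143993, -0.140568)  Y=(0.005414, 0.026740)  product (0.002979, -0.004611)
  m=+4: Y*=(0.203146, -0.365272)  Y=(-0.002024, -0.002005)  product (-0.001144, 0.000332)
Σ over m = (0.261890, -0.000000); ×(4π/9) → (0.365667, -0.000000). Real part: 0.365667

0.365667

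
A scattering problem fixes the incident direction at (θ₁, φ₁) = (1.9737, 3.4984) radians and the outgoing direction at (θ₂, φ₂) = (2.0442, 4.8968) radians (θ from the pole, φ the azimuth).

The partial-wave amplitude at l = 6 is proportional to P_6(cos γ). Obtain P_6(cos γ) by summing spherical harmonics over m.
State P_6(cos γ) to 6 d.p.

0.167060

Summing Y*_{l m}(θ₁,φ₁)·Y_{l m}(θ₂,φ₂) over m ∈ [−6, 6]; prefactor 4π/(2·6+1) = 0.966644:
  m=-6: (-0.158005, 0.246484) × (-0.107531, 0.214695) = (-0.035929, -0.060428)  (running Σ = (-0.035929, -0.060428))
  m=-5: (-0.091483, 0.422490) × (-0.339529, -0.257438) = (0.139826, -0.119896)  (running Σ = (0.103897, -0.180324))
  m=-4: (0.025264, 0.174766) × (0.213143, -0.193699) = (0.039237, 0.032356)  (running Σ = (0.143134, -0.147968))
  m=-3: (-0.124858, -0.228348) × (-0.078499, -0.127111) = (-0.019224, 0.033796)  (running Σ = (0.123910, -0.114172))
  m=-2: (-0.205725, -0.178124) × (0.316617, -0.122375) = (-0.086934, -0.031221)  (running Σ = (0.036976, -0.145393))
  m=-1: (0.162613, 0.060616) × (-0.005823, -0.031218) = (0.000945, -0.005429)  (running Σ = (0.037921, -0.150823))
  m=0: (0.288392, -0.000000) × (0.336284, 0.000000) = (0.096981, 0.000000)  (running Σ = (0.134903, -0.150823))
  m=1: (-0.162613, 0.060616) × (0.005823, -0.031218) = (0.000945, 0.005429)  (running Σ = (0.135848, -0.145393))
  m=2: (-0.205725, 0.178124) × (0.316617, 0.122375) = (-0.086934, 0.031221)  (running Σ = (0.048914, -0.114172))
  m=3: (0.124858, -0.228348) × (0.078499, -0.127111) = (-0.019224, -0.033796)  (running Σ = (0.029690, -0.147968))
  m=4: (0.025264, -0.174766) × (0.213143, 0.193699) = (0.039237, -0.032356)  (running Σ = (0.068927, -0.180324))
  m=5: (0.091483, 0.422490) × (0.339529, -0.257438) = (0.139826, 0.119896)  (running Σ = (0.208753, -0.060428))
  m=6: (-0.158005, -0.246484) × (-0.107531, -0.214695) = (-0.035929, 0.060428)  (running Σ = (0.172824, 0.000000))
Total Σ_m = (0.172824, 0.000000). Multiply by 0.966644: (0.167060, 0.000000). P_6(cos γ) = 0.167060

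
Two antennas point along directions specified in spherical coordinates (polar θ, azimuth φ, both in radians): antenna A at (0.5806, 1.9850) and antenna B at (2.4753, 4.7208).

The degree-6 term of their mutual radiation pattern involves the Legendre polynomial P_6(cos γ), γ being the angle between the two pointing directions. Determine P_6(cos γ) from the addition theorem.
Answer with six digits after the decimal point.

Term-by-term m-sum for l=6 (normalisation 4π/13 = 0.966644):
  term(m=-6) = -0.000269+0.000230i   from Y*(Ω₁)=+0.010424-0.008030i, Y(Ω₂)=-0.026898+0.001359i
  term(m=-5) = -0.003647+0.007395i   from Y*(Ω₁)=-0.060969-0.033325i, Y(Ω₂)=-0.004989-0.118557i
  term(m=-4) = -0.003415+0.065144i   from Y*(Ω₁)=-0.018565+0.215292i, Y(Ω₂)=+0.301708-0.010155i
  term(m=-3) = +0.067005+0.181631i   from Y*(Ω₁)=+0.399107-0.135895i, Y(Ω₂)=+0.011585+0.459038i
  term(m=-2) = +0.094570+0.099658i   from Y*(Ω₁)=-0.301118-0.328201i, Y(Ω₂)=-0.308408+0.005189i
  term(m=-1) = -0.005070-0.002178i   from Y*(Ω₁)=-0.011845+0.026942i, Y(Ω₂)=+0.001577+0.187493i
  term(m=+0) = +0.157648+0.000000i   from Y*(Ω₁)=-0.420829-0.000000i, Y(Ω₂)=-0.374614+0.000000i
  term(m=+1) = -0.005070+0.002178i   from Y*(Ω₁)=+0.011845+0.026942i, Y(Ω₂)=-0.001577+0.187493i
  term(m=+2) = +0.094570-0.099658i   from Y*(Ω₁)=-0.301118+0.328201i, Y(Ω₂)=-0.308408-0.005189i
  term(m=+3) = +0.067005-0.181631i   from Y*(Ω₁)=-0.399107-0.135895i, Y(Ω₂)=-0.011585+0.459038i
  term(m=+4) = -0.003415-0.065144i   from Y*(Ω₁)=-0.018565-0.215292i, Y(Ω₂)=+0.301708+0.010155i
  term(m=+5) = -0.003647-0.007395i   from Y*(Ω₁)=+0.060969-0.033325i, Y(Ω₂)=+0.004989-0.118557i
  term(m=+6) = -0.000269-0.000230i   from Y*(Ω₁)=+0.010424+0.008030i, Y(Ω₂)=-0.026898-0.001359i
Accumulated sum +0.455996+0.000000i; after 4π/(2l+1) scaling, +0.440786+0.000000i ⇒ P_6 = 0.440786

0.440786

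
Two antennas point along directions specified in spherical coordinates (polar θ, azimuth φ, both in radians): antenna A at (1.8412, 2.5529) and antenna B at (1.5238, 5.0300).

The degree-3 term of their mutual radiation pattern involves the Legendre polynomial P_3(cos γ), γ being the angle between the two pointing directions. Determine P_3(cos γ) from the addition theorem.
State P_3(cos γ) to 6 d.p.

Expand P_3 via completeness: Σ_{m} conj(Y_{3,m}) at Ω₁ times Y_{3,m} at Ω₂ —
  [-3]  conj(Y_{3,-3})(Ω₁) = (0.072451, 0.366278) ; Y_{3,-3}(Ω₂) = (-0.338937, -0.240930) ; Δ = (0.063691, -0.141601)
  [-2]  conj(Y_{3,-2})(Ω₁) = (-0.097182, 0.234148) ; Y_{3,-2}(Ω₂) = (-0.038561, 0.028425) ; Δ = (-0.002908, -0.011791)
  [-1]  conj(Y_{3,-1})(Ω₁) = (0.166605, -0.111236) ; Y_{3,-1}(Ω₂) = (-0.099705, -0.303293) ; Δ = (-0.050348, -0.039439)
  [+0]  conj(Y_{3,0})(Ω₁) = (0.263486, -0.000000) ; Y_{3,0}(Ω₂) = (-0.052401, 0.000000) ; Δ = (-0.013807, 0.000000)
  [+1]  conj(Y_{3,1})(Ω₁) = (-0.166605, -0.111236) ; Y_{3,1}(Ω₂) = (0.099705, -0.303293) ; Δ = (-0.050348, 0.039439)
  [+2]  conj(Y_{3,2})(Ω₁) = (-0.097182, -0.234148) ; Y_{3,2}(Ω₂) = (-0.038561, -0.028425) ; Δ = (-0.002908, 0.011791)
  [+3]  conj(Y_{3,3})(Ω₁) = (-0.072451, 0.366278) ; Y_{3,3}(Ω₂) = (0.338937, -0.240930) ; Δ = (0.063691, 0.141601)
Accumulated sum (0.007062, 0.000000); after 4π/(2l+1) scaling, (0.012678, 0.000000) ⇒ P_3 = 0.012678

0.012678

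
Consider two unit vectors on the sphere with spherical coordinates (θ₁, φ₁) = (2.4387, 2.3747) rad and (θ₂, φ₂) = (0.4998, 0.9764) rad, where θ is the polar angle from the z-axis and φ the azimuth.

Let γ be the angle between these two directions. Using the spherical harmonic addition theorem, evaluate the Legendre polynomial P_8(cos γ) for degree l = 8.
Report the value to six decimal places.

Expand P_8 via completeness: Σ_{m} conj(Y_{8,m}) at Ω₁ times Y_{8,m} at Ω₂ —
  m=-8: +0.015544+0.002318i × +0.000061-0.001433i = +0.000004-0.000022i  (running Σ = +0.000004-0.000022i)
  m=-7: +0.045247+0.058802i × +0.008949-0.005507i = +0.000729+0.000277i  (running Σ = +0.000733+0.000255i)
  m=-6: -0.023531+0.211054i × +0.043860+0.019839i = -0.005219+0.008790i  (running Σ = -0.004486+0.009045i)
  m=-5: -0.308849+0.256398i × +0.026055+0.152142i = -0.047056-0.040308i  (running Σ = -0.051542-0.031263i)
  m=-4: -0.464884-0.034475i × -0.251821+0.241272i = +0.125385-0.103482i  (running Σ = +0.073843-0.134745i)
  m=-3: -0.129730-0.144997i × -0.504338-0.108758i = +0.049658+0.087237i  (running Σ = +0.123501-0.047508i)
  m=-2: -0.010171+0.274678i × -0.136178-0.338971i = +0.094493-0.033957i  (running Σ = +0.217994-0.081466i)
  m=-1: -0.247722+0.238719i × -0.101435+0.150064i = -0.010696-0.061389i  (running Σ = +0.207298-0.142854i)
  m=0: +0.175314-0.000000i × -0.438379+0.000000i = -0.076854+0.000000i  (running Σ = +0.130444-0.142854i)
  m=1: +0.247722+0.238719i × +0.101435+0.150064i = -0.010696+0.061389i  (running Σ = +0.119748-0.081466i)
  m=2: -0.010171-0.274678i × -0.136178+0.338971i = +0.094493+0.033957i  (running Σ = +0.214241-0.047508i)
  m=3: +0.129730-0.144997i × +0.504338-0.108758i = +0.049658-0.087237i  (running Σ = +0.263899-0.134745i)
  m=4: -0.464884+0.034475i × -0.251821-0.241272i = +0.125385+0.103482i  (running Σ = +0.389284-0.031263i)
  m=5: +0.308849+0.256398i × -0.026055+0.152142i = -0.047056+0.040308i  (running Σ = +0.342228+0.009045i)
  m=6: -0.023531-0.211054i × +0.043860-0.019839i = -0.005219-0.008790i  (running Σ = +0.337009+0.000255i)
  m=7: -0.045247+0.058802i × -0.008949-0.005507i = +0.000729-0.000277i  (running Σ = +0.337738-0.000022i)
  m=8: +0.015544-0.002318i × +0.000061+0.001433i = +0.000004+0.000022i  (running Σ = +0.337742+0.000000i)
Total Σ_m = +0.337742+0.000000i. Multiply by 0.739198: +0.249658+0.000000i. P_8(cos γ) = 0.249658

0.249658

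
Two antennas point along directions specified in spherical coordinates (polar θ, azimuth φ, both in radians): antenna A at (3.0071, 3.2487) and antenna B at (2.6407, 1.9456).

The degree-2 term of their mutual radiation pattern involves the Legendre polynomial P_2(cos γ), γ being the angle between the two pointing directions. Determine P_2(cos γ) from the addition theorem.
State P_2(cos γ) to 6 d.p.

Summing Y*_{l m}(θ₁,φ₁)·Y_{l m}(θ₂,φ₂) over m ∈ [−2, 2]; prefactor 4π/(2·2+1) = 2.513274:
  term(m=-2) = (-0.000532, 0.000316)   from Y*(Ω₁)=(0.006786, 0.001476), Y(Ω₂)=(-0.065199, 0.060691)
  term(m=-1) = (0.008836, 0.032215)   from Y*(Ω₁)=(0.102065, 0.010974), Y(Ω₂)=(0.119130, 0.302820)
  term(m=+0) = (0.253239, 0.000000)   from Y*(Ω₁)=(0.613771, -0.000000), Y(Ω₂)=(0.412595, 0.000000)
  term(m=+1) = (0.008836, -0.032215)   from Y*(Ω₁)=(-0.102065, 0.010974), Y(Ω₂)=(-0.119130, 0.302820)
  term(m=+2) = (-0.000532, -0.000316)   from Y*(Ω₁)=(0.006786, -0.001476), Y(Ω₂)=(-0.065199, -0.060691)
Accumulated sum (0.269847, 0.000000); after 4π/(2l+1) scaling, (0.678198, 0.000000) ⇒ P_2 = 0.678198

0.678198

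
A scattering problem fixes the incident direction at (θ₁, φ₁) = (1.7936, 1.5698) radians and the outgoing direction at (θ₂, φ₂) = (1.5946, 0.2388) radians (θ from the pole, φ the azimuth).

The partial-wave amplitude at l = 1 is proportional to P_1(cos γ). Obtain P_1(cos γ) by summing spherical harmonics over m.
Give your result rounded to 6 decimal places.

Summing Y*_{l m}(θ₁,φ₁)·Y_{l m}(θ₂,φ₂) over m ∈ [−1, 1]; prefactor 4π/(2·1+1) = 4.188790:
  m=-1: Y*=(0.000336, 0.336954)  Y=(0.335595, -0.081699)  product (0.027641, 0.113053)
  m=+0: Y*=(-0.107964, -0.000000)  Y=(-0.011629, 0.000000)  product (0.001256, 0.000000)
  m=+1: Y*=(-0.000336, 0.336954)  Y=(-0.335595, -0.081699)  product (0.027641, -0.113053)
Total Σ_m = (0.056538, 0.000000). Multiply by 4.188790: (0.236828, 0.000000). P_1(cos γ) = 0.236828

0.236828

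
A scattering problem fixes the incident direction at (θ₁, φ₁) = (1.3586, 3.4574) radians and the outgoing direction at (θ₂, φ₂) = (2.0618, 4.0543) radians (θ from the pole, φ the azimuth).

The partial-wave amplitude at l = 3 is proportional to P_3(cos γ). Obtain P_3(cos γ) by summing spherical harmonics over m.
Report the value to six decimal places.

Summing Y*_{l m}(θ₁,φ₁)·Y_{l m}(θ₂,φ₂) over m ∈ [−3, 3]; prefactor 4π/(2·3+1) = 1.795196:
  m=-3: Y*=-0.22754 - 0.31646j  Y=0.26316 + 0.11234j  product -0.02433 - 0.10884j
  m=-2: Y*=0.16601 + 0.12145j  Y=0.09439 + 0.36266j  product -0.02838 + 0.07167j
  m=-1: Y*=0.23371 + 0.07636j  Y=-0.01946 + 0.02517j  product -0.00647 + 0.00440j
  m=+0: Y*=-0.21835 + 0.00000j  Y=0.33227 + 0.00000j  product -0.07255 + 0.00000j
  m=+1: Y*=-0.23371 + 0.07636j  Y=0.01946 + 0.02517j  product -0.00647 - 0.00440j
  m=+2: Y*=0.16601 - 0.12145j  Y=0.09439 - 0.36266j  product -0.02838 - 0.07167j
  m=+3: Y*=0.22754 - 0.31646j  Y=-0.26316 + 0.11234j  product -0.02433 + 0.10884j
Σ over m = -0.19090 + 0.00000j; ×(4π/7) → -0.34270 + 0.00000j. Real part: -0.342699

-0.342699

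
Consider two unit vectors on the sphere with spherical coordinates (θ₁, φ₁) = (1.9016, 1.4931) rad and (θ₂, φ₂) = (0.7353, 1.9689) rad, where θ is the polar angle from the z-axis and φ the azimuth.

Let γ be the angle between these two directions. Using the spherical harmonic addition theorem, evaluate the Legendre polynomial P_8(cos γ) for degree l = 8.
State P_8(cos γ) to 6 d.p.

Term-by-term m-sum for l=8 (normalisation 4π/17 = 0.739198):
  [-8]  conj(Y_{8,-8})(Ω₁) = +0.268267-0.192155i ; Y_{8,-8}(Ω₂) = -0.021113+0.000913i ; Δ = -0.005488+0.004302i
  [-7]  conj(Y_{8,-7})(Ω₁) = +0.234562+0.387893i ; Y_{8,-7}(Ω₂) = +0.032473-0.087634i ; Δ = +0.041609-0.007960i
  [-6]  conj(Y_{8,-6})(Ω₁) = -0.140175+0.070532i ; Y_{8,-6}(Ω₂) = +0.181441+0.170040i ; Δ = -0.037427-0.011038i
  [-5]  conj(Y_{8,-5})(Ω₁) = +0.107318+0.262212i ; Y_{8,-5}(Ω₂) = -0.392735+0.175254i ; Δ = -0.088101-0.084172i
  [-4]  conj(Y_{8,-4})(Ω₁) = -0.262737+0.084389i ; Y_{8,-4}(Ω₂) = -0.009422-0.435772i ; Δ = +0.039250+0.113698i
  [-3]  conj(Y_{8,-3})(Ω₁) = +0.038316+0.161396i ; Y_{8,-3}(Ω₂) = +0.090511+0.035783i ; Δ = -0.002307+0.015979i
  [-2]  conj(Y_{8,-2})(Ω₁) = -0.301511+0.047233i ; Y_{8,-2}(Ω₂) = +0.235090-0.240228i ; Δ = -0.059535+0.083535i
  [-1]  conj(Y_{8,-1})(Ω₁) = +0.008613+0.110630i ; Y_{8,-1}(Ω₂) = +0.105511+0.250883i ; Δ = -0.026846+0.013833i
  [+0]  conj(Y_{8,0})(Ω₁) = -0.309901-0.000000i ; Y_{8,0}(Ω₂) = +0.260495+0.000000i ; Δ = -0.080728-0.000000i
  [+1]  conj(Y_{8,1})(Ω₁) = -0.008613+0.110630i ; Y_{8,1}(Ω₂) = -0.105511+0.250883i ; Δ = -0.026846-0.013833i
  [+2]  conj(Y_{8,2})(Ω₁) = -0.301511-0.047233i ; Y_{8,2}(Ω₂) = +0.235090+0.240228i ; Δ = -0.059535-0.083535i
  [+3]  conj(Y_{8,3})(Ω₁) = -0.038316+0.161396i ; Y_{8,3}(Ω₂) = -0.090511+0.035783i ; Δ = -0.002307-0.015979i
  [+4]  conj(Y_{8,4})(Ω₁) = -0.262737-0.084389i ; Y_{8,4}(Ω₂) = -0.009422+0.435772i ; Δ = +0.039250-0.113698i
  [+5]  conj(Y_{8,5})(Ω₁) = -0.107318+0.262212i ; Y_{8,5}(Ω₂) = +0.392735+0.175254i ; Δ = -0.088101+0.084172i
  [+6]  conj(Y_{8,6})(Ω₁) = -0.140175-0.070532i ; Y_{8,6}(Ω₂) = +0.181441-0.170040i ; Δ = -0.037427+0.011038i
  [+7]  conj(Y_{8,7})(Ω₁) = -0.234562+0.387893i ; Y_{8,7}(Ω₂) = -0.032473-0.087634i ; Δ = +0.041609+0.007960i
  [+8]  conj(Y_{8,8})(Ω₁) = +0.268267+0.192155i ; Y_{8,8}(Ω₂) = -0.021113-0.000913i ; Δ = -0.005488-0.004302i
Total Σ_m = -0.358419+0.000000i. Multiply by 0.739198: -0.264943+0.000000i. P_8(cos γ) = -0.264943

-0.264943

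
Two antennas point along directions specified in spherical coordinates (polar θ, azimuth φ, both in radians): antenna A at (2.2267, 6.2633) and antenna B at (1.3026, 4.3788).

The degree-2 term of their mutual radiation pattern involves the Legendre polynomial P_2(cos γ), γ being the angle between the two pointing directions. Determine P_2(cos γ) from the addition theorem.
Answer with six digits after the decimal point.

-0.263084

Term-by-term m-sum for l=2 (normalisation 4π/5 = 2.513274):
  [-2]  conj(Y_{2,-2})(Ω₁) = 0.24241 - 0.00965j ; Y_{2,-2}(Ω₂) = -0.28214 - 0.22223j ; Δ = -0.07054 - 0.05115j
  [-1]  conj(Y_{2,-1})(Ω₁) = -0.37332 + 0.00742j ; Y_{2,-1}(Ω₂) = -0.06464 + 0.18652j ; Δ = 0.02275 - 0.07011j
  [+0]  conj(Y_{2,0})(Ω₁) = 0.03654 + 0.00000j ; Y_{2,0}(Ω₂) = -0.24895 + 0.00000j ; Δ = -0.00910 + 0.00000j
  [+1]  conj(Y_{2,1})(Ω₁) = 0.37332 + 0.00742j ; Y_{2,1}(Ω₂) = 0.06464 + 0.18652j ; Δ = 0.02275 + 0.07011j
  [+2]  conj(Y_{2,2})(Ω₁) = 0.24241 + 0.00965j ; Y_{2,2}(Ω₂) = -0.28214 + 0.22223j ; Δ = -0.07054 + 0.05115j
Accumulated sum -0.10468 + 0.00000j; after 4π/(2l+1) scaling, -0.26308 + 0.00000j ⇒ P_2 = -0.263084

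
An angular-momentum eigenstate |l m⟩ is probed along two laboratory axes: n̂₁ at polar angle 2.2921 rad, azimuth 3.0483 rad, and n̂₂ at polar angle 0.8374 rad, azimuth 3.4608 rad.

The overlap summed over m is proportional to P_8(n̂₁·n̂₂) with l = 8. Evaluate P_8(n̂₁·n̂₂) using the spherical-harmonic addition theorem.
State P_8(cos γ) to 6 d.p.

Addition theorem: P_8(cos γ) = (4π/17) Σ_m Y*_{lm}(Ω₁) Y_{lm}(Ω₂), m = −8…8:
  m=-8: Y*=(0.038268, -0.035390)  Y=(-0.039793, -0.026525)  product (-0.002462, 0.000393)
  m=-7: Y*=(0.145620, -0.111403)  Y=(0.106176, 0.135779)  product (0.030588, 0.007944)
  m=-6: Y*=(0.316960, -0.198610)  Y=(-0.122256, -0.340784)  product (-0.106433, -0.083734)
  m=-5: Y*=(0.405584, -0.204221)  Y=(0.011568, 0.458234)  product (0.098273, 0.183490)
  m=-4: Y*=(0.202625, -0.079331)  Y=(0.071679, -0.236769)  product (-0.004259, -0.053662)
  m=-3: Y*=(-0.216354, 0.062185)  Y=(0.113088, -0.160715)  product (-0.014473, 0.041804)
  m=-2: Y*=(-0.347538, 0.065609)  Y=(-0.294430, 0.218492)  product (0.087991, -0.095251)
  m=-1: Y*=(0.069589, -0.006511)  Y=(-0.031212, 0.010316)  product (-0.002105, 0.000921)
  m=+0: Y*=(0.363217, -0.000000)  Y=(0.368497, 0.000000)  product (0.133844, 0.000000)
  m=+1: Y*=(-0.069589, -0.006511)  Y=(0.031212, 0.010316)  product (-0.002105, -0.000921)
  m=+2: Y*=(-0.347538, -0.065609)  Y=(-0.294430, -0.218492)  product (0.087991, 0.095251)
  m=+3: Y*=(0.216354, 0.062185)  Y=(-0.113088, -0.160715)  product (-0.014473, -0.041804)
  m=+4: Y*=(0.202625, 0.079331)  Y=(0.071679, 0.236769)  product (-0.004259, 0.053662)
  m=+5: Y*=(-0.405584, -0.204221)  Y=(-0.011568, 0.458234)  product (0.098273, -0.183490)
  m=+6: Y*=(0.316960, 0.198610)  Y=(-0.122256, 0.340784)  product (-0.106433, 0.083734)
  m=+7: Y*=(-0.145620, -0.111403)  Y=(-0.106176, 0.135779)  product (0.030588, -0.007944)
  m=+8: Y*=(0.038268, 0.035390)  Y=(-0.039793, 0.026525)  product (-0.002462, -0.000393)
Accumulated sum (0.308084, -0.000000); after 4π/(2l+1) scaling, (0.227735, -0.000000) ⇒ P_8 = 0.227735

0.227735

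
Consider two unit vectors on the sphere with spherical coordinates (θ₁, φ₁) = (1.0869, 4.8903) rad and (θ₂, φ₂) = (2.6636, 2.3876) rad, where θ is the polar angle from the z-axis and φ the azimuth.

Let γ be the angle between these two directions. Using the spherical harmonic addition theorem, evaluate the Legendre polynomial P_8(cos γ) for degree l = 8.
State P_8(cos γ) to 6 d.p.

0.228846

Term-by-term m-sum for l=8 (normalisation 4π/17 = 0.739198):
  m=-8: 0.02856 + 0.19218j × 0.00100 - 0.00026j = 0.00008 + 0.00019j  (running Σ = 0.00008 + 0.00019j)
  m=-7: -0.38702 + 0.13059j × 0.00428 - 0.00674j = -0.00078 + 0.00317j  (running Σ = -0.00070 + 0.00335j)
  m=-6: -0.19623 - 0.35637j × -0.00723 - 0.03792j = -0.01210 + 0.01002j  (running Σ = -0.01279 + 0.01337j)
  m=-5: 0.03939 - 0.03193j × -0.10618 - 0.07715j = -0.00665 + 0.00035j  (running Σ = -0.01944 + 0.01372j)
  m=-4: -0.24890 - 0.21465j × -0.31413 + 0.03967j = 0.08670 + 0.05755j  (running Σ = 0.06726 + 0.07127j)
  m=-3: 0.11478 - 0.19423j × -0.32448 + 0.39221j = 0.03893 + 0.10804j  (running Σ = 0.10620 + 0.17931j)
  m=-2: -0.21166 - 0.07866j × 0.02660 + 0.42295j = 0.02764 - 0.09161j  (running Σ = 0.13384 + 0.08770j)
  m=-1: 0.04881 - 0.27145j × -0.07522 - 0.07064j = -0.02285 + 0.01697j  (running Σ = 0.11099 + 0.10467j)
  m=0: -0.18848 + 0.00000j × -0.46480 + 0.00000j = 0.08761 + 0.00000j  (running Σ = 0.19860 + 0.10467j)
  m=1: -0.04881 - 0.27145j × 0.07522 - 0.07064j = -0.02285 - 0.01697j  (running Σ = 0.17575 + 0.08770j)
  m=2: -0.21166 + 0.07866j × 0.02660 - 0.42295j = 0.02764 + 0.09161j  (running Σ = 0.20339 + 0.17931j)
  m=3: -0.11478 - 0.19423j × 0.32448 + 0.39221j = 0.03893 - 0.10804j  (running Σ = 0.24232 + 0.07127j)
  m=4: -0.24890 + 0.21465j × -0.31413 - 0.03967j = 0.08670 - 0.05755j  (running Σ = 0.32903 + 0.01372j)
  m=5: -0.03939 - 0.03193j × 0.10618 - 0.07715j = -0.00665 - 0.00035j  (running Σ = 0.32238 + 0.01337j)
  m=6: -0.19623 + 0.35637j × -0.00723 + 0.03792j = -0.01210 - 0.01002j  (running Σ = 0.31028 + 0.00335j)
  m=7: 0.38702 + 0.13059j × -0.00428 - 0.00674j = -0.00078 - 0.00317j  (running Σ = 0.30951 + 0.00019j)
  m=8: 0.02856 - 0.19218j × 0.00100 + 0.00026j = 0.00008 - 0.00019j  (running Σ = 0.30959 - 0.00000j)
Σ over m = 0.30959 - 0.00000j; ×(4π/17) → 0.22885 - 0.00000j. Real part: 0.228846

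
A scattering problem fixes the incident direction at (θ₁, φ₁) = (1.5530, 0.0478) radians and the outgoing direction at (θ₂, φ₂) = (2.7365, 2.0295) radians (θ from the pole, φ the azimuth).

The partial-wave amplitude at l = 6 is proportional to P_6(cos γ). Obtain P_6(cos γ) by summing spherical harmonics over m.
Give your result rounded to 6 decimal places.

-0.131929

Addition theorem: P_6(cos γ) = (4π/13) Σ_m Y*_{lm}(Ω₁) Y_{lm}(Ω₂), m = −6…6:
  m=-6: Y*=+0.462912+0.136527i  Y=+0.001675+0.000687i  product +0.000681+0.000547i
  m=-5: Y*=+0.028910+0.007044i  Y=+0.010967-0.009672i  product +0.000385-0.000202i
  m=-4: Y*=-0.348838-0.067523i  Y=-0.018623-0.068891i  product +0.001845+0.025289i
  m=-3: Y*=-0.034362-0.004962i  Y=-0.226200-0.044603i  product +0.007551+0.002655i
  m=-2: Y*=+0.322259+0.030902i  Y=-0.287234+0.375192i  product -0.104158+0.112033i
  m=-1: Y*=+0.036539+0.001748i  Y=+0.211739+0.428765i  product +0.006987+0.016037i
  m=+0: Y*=-0.315734-0.000000i  Y=-0.116979+0.000000i  product +0.036934+0.000000i
  m=+1: Y*=-0.036539+0.001748i  Y=-0.211739+0.428765i  product +0.006987-0.016037i
  m=+2: Y*=+0.322259-0.030902i  Y=-0.287234-0.375192i  product -0.104158-0.112033i
  m=+3: Y*=+0.034362-0.004962i  Y=+0.226200-0.044603i  product +0.007551-0.002655i
  m=+4: Y*=-0.348838+0.067523i  Y=-0.018623+0.068891i  product +0.001845-0.025289i
  m=+5: Y*=-0.028910+0.007044i  Y=-0.010967-0.009672i  product +0.000385+0.000202i
  m=+6: Y*=+0.462912-0.136527i  Y=+0.001675-0.000687i  product +0.000681-0.000547i
Accumulated sum -0.136482+0.000000i; after 4π/(2l+1) scaling, -0.131929+0.000000i ⇒ P_6 = -0.131929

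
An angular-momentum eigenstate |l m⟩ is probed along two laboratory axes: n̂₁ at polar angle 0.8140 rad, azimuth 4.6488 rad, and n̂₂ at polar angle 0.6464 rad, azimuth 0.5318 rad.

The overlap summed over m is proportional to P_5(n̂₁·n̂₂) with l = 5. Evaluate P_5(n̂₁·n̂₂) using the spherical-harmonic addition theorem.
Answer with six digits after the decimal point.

Summing Y*_{l m}(θ₁,φ₁)·Y_{l m}(θ₂,φ₂) over m ∈ [−5, 5]; prefactor 4π/(2·5+1) = 1.142397:
  term(m=-5) = (-0.000569, 0.003422)   from Y*(Ω₁)=(-0.029474, -0.089557), Y(Ω₂)=(-0.032591, -0.017075)
  term(m=-4) = (-0.031469, -0.029912)   from Y*(Ω₁)=(0.272503, -0.070847), Y(Ω₂)=(-0.081438, -0.130940)
  term(m=-3) = (0.150741, -0.032977)   from Y*(Ω₁)=(0.081744, 0.423290), Y(Ω₂)=(-0.008805, -0.357818)
  term(m=-2) = (-0.042287, 0.105868)   from Y*(Ω₁)=(-0.252732, 0.032316), Y(Ω₂)=(0.217331, -0.391106)
  term(m=-1) = (0.014241, 0.021023)   from Y*(Ω₁)=(0.013805, 0.216804), Y(Ω₂)=(0.100741, -0.059269)
  term(m=+0) = (0.120623, 0.000000)   from Y*(Ω₁)=(-0.321063, -0.000000), Y(Ω₂)=(-0.375699, 0.000000)
  term(m=+1) = (0.014241, -0.021023)   from Y*(Ω₁)=(-0.013805, 0.216804), Y(Ω₂)=(-0.100741, -0.059269)
  term(m=+2) = (-0.042287, -0.105868)   from Y*(Ω₁)=(-0.252732, -0.032316), Y(Ω₂)=(0.217331, 0.391106)
  term(m=+3) = (0.150741, 0.032977)   from Y*(Ω₁)=(-0.081744, 0.423290), Y(Ω₂)=(0.008805, -0.357818)
  term(m=+4) = (-0.031469, 0.029912)   from Y*(Ω₁)=(0.272503, 0.070847), Y(Ω₂)=(-0.081438, 0.130940)
  term(m=+5) = (-0.000569, -0.003422)   from Y*(Ω₁)=(0.029474, -0.089557), Y(Ω₂)=(0.032591, -0.017075)
Total Σ_m = (0.301936, 0.000000). Multiply by 1.142397: (0.344931, 0.000000). P_5(cos γ) = 0.344931

0.344931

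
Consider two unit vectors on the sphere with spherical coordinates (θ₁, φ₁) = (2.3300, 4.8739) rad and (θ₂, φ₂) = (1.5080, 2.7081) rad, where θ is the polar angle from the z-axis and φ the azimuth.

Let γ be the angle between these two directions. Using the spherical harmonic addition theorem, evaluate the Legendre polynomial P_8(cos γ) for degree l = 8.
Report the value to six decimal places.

-0.196552

Summing Y*_{l m}(θ₁,φ₁)·Y_{l m}(θ₂,φ₂) over m ∈ [−8, 8]; prefactor 4π/(2·8+1) = 0.739198:
  term(m=-8) = (0.000955, -0.020023)   from Y*(Ω₁)=(0.010870, 0.037986), Y(Ω₂)=(-0.480579, -0.162652)
  term(m=-7) = (0.016342, -0.009960)   from Y*(Ω₁)=(0.135674, -0.063909), Y(Ω₂)=(0.126877, -0.013646)
  term(m=-6) = (-0.106627, -0.048699)   from Y*(Ω₁)=(-0.189581, -0.276083), Y(Ω₂)=(0.300094, -0.180145)
  term(m=-5) = (-0.011376, -0.067661)   from Y*(Ω₁)=(-0.333632, 0.319166), Y(Ω₂)=(-0.083497, 0.122924)
  term(m=-4) = (-0.066926, 0.063811)   from Y*(Ω₁)=(0.244809, 0.184582), Y(Ω₂)=(-0.048996, 0.297598)
  term(m=-3) = (0.019960, 0.004342)   from Y*(Ω₁)=(-0.060249, 0.114458), Y(Ω₂)=(-0.042172, -0.152191)
  term(m=-2) = (-0.039887, -0.099637)   from Y*(Ω₁)=(0.363173, 0.121571), Y(Ω₂)=(-0.181347, -0.213645)
  term(m=-1) = (0.004366, -0.006451)   from Y*(Ω₁)=(0.007743, -0.047526), Y(Ω₂)=(0.146809, 0.067951)
  term(m=+0) = (0.100487, 0.000000)   from Y*(Ω₁)=(0.366853, -0.000000), Y(Ω₂)=(0.273917, 0.000000)
  term(m=+1) = (0.004366, 0.006451)   from Y*(Ω₁)=(-0.007743, -0.047526), Y(Ω₂)=(-0.146809, 0.067951)
  term(m=+2) = (-0.039887, 0.099637)   from Y*(Ω₁)=(0.363173, -0.121571), Y(Ω₂)=(-0.181347, 0.213645)
  term(m=+3) = (0.019960, -0.004342)   from Y*(Ω₁)=(0.060249, 0.114458), Y(Ω₂)=(0.042172, -0.152191)
  term(m=+4) = (-0.066926, -0.063811)   from Y*(Ω₁)=(0.244809, -0.184582), Y(Ω₂)=(-0.048996, -0.297598)
  term(m=+5) = (-0.011376, 0.067661)   from Y*(Ω₁)=(0.333632, 0.319166), Y(Ω₂)=(0.083497, 0.122924)
  term(m=+6) = (-0.106627, 0.048699)   from Y*(Ω₁)=(-0.189581, 0.276083), Y(Ω₂)=(0.300094, 0.180145)
  term(m=+7) = (0.016342, 0.009960)   from Y*(Ω₁)=(-0.135674, -0.063909), Y(Ω₂)=(-0.126877, -0.013646)
  term(m=+8) = (0.000955, 0.020023)   from Y*(Ω₁)=(0.010870, -0.037986), Y(Ω₂)=(-0.480579, 0.162652)
Accumulated sum (-0.265899, 0.000000); after 4π/(2l+1) scaling, (-0.196552, 0.000000) ⇒ P_8 = -0.196552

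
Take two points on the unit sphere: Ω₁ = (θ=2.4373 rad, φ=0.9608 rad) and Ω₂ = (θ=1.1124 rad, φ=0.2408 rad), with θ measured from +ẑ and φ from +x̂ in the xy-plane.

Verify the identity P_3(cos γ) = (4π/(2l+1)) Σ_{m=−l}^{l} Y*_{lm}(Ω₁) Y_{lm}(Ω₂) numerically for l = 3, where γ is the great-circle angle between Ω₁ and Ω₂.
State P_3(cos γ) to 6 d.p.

-0.146519

Addition theorem: P_3(cos γ) = (4π/7) Σ_m Y*_{lm}(Ω₁) Y_{lm}(Ω₂), m = −3…3:
  term(m=-3) = -0.018937+0.028332i   from Y*(Ω₁)=-0.109477+0.029029i, Y(Ω₂)=+0.225731-0.198942i
  term(m=-2) = -0.015488-0.117736i   from Y*(Ω₁)=+0.112210-0.306636i, Y(Ω₂)=+0.322317-0.168458i
  term(m=-1) = -0.001816-0.001593i   from Y*(Ω₁)=+0.228214+0.326528i, Y(Ω₂)=-0.005889+0.001446i
  term(m=+0) = -0.009135+0.000000i   from Y*(Ω₁)=+0.027372-0.000000i, Y(Ω₂)=-0.333724+0.000000i
  term(m=+1) = -0.001816+0.001593i   from Y*(Ω₁)=-0.228214+0.326528i, Y(Ω₂)=+0.005889+0.001446i
  term(m=+2) = -0.015488+0.117736i   from Y*(Ω₁)=+0.112210+0.306636i, Y(Ω₂)=+0.322317+0.168458i
  term(m=+3) = -0.018937-0.028332i   from Y*(Ω₁)=+0.109477+0.029029i, Y(Ω₂)=-0.225731-0.198942i
Σ over m = -0.081617+0.000000i; ×(4π/7) → -0.146519+0.000000i. Real part: -0.146519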